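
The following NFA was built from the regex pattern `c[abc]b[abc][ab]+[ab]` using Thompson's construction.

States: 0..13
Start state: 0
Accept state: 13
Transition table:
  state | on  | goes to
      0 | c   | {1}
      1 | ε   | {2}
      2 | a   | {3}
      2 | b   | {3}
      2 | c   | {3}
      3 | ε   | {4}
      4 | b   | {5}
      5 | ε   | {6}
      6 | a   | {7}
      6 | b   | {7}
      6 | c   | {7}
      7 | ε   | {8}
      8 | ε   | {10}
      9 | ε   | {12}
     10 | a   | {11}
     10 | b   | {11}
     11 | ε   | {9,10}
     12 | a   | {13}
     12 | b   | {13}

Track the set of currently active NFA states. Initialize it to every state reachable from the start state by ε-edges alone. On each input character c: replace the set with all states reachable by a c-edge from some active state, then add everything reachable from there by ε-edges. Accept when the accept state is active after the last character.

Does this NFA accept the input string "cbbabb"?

Answer: ACCEPT

Derivation:
start: ε-closure({0}) = {0}
'c' @ 1: {1,2}
'b' @ 2: {3,4}
'b' @ 3: {5,6}
'a' @ 4: {7,8,10}
'b' @ 5: {9,10,11,12}
'b' @ 6: {9,10,11,12,13}  (accept∈set)
after full input: {9,10,11,12,13}  (accept=13 in)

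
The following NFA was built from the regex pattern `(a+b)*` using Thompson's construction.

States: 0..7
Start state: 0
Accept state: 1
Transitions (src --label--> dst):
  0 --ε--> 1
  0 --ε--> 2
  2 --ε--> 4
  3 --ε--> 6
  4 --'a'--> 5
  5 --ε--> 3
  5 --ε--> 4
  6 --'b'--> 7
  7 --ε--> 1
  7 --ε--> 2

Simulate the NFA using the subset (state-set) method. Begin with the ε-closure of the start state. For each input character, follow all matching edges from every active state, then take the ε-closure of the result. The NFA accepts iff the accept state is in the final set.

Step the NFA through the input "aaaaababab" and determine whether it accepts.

start: ε-closure({0}) = {0,1,2,4}
'a' @ 1: {3,4,5,6}
'a' @ 2: {3,4,5,6}
'a' @ 3: {3,4,5,6}
'a' @ 4: {3,4,5,6}
'a' @ 5: {3,4,5,6}
'b' @ 6: {1,2,4,7}  ✓accept
'a' @ 7: {3,4,5,6}
'b' @ 8: {1,2,4,7}  ✓accept
'a' @ 9: {3,4,5,6}
'b' @ 10: {1,2,4,7}  ✓accept
final: {1,2,4,7}; accept 1 in set

Answer: ACCEPT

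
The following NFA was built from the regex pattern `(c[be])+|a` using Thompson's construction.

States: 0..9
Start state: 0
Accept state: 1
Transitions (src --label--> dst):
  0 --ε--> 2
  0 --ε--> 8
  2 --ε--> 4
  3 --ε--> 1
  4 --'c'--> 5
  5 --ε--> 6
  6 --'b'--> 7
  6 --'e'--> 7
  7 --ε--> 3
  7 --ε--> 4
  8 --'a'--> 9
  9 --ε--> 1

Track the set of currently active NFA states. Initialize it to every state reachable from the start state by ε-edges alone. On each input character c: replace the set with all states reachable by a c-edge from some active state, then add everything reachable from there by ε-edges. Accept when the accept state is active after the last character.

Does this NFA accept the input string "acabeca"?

Answer: REJECT

Derivation:
S₀ = ε-closure({0}) = {0,2,4,8}
'a' @ 1: {1,9}  ✓accept
'c' @ 2: {}  — no active states
rest 'abeca' ignored (set empty)
after full input: {}  (accept=1 not in)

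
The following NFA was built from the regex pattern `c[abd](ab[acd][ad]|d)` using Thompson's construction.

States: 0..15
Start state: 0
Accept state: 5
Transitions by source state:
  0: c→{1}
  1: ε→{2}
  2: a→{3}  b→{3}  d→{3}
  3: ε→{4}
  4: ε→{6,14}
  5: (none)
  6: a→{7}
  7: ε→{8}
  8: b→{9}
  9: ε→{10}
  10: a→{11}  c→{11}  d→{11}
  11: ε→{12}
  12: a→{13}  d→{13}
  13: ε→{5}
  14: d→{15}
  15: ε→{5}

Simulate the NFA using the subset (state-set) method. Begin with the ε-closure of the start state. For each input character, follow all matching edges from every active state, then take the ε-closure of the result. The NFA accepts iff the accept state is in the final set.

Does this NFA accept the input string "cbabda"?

Answer: ACCEPT

Derivation:
initial (ε-close {0}): {0}
'c' @ 1: {1,2}
'b' @ 2: {3,4,6,14}
'a' @ 3: {7,8}
'b' @ 4: {9,10}
'd' @ 5: {11,12}
'a' @ 6: {5,13}  (accept∈set)
end set {5,13} — state 5 in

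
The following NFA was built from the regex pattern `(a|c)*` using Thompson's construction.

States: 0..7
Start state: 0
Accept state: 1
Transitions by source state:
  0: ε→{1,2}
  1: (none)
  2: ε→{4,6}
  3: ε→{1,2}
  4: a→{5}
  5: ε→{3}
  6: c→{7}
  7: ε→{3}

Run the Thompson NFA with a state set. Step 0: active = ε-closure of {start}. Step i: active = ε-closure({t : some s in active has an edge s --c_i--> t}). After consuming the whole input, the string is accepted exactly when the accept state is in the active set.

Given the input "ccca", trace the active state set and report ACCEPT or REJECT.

start: ε-closure({0}) = {0,1,2,4,6}
'c' @ 1: {1,2,3,4,6,7}  (accept∈set)
'c' @ 2: {1,2,3,4,6,7}  (accept∈set)
'c' @ 3: {1,2,3,4,6,7}  (accept∈set)
'a' @ 4: {1,2,3,4,5,6}  (accept∈set)
after full input: {1,2,3,4,5,6}  (accept=1 in)

Answer: ACCEPT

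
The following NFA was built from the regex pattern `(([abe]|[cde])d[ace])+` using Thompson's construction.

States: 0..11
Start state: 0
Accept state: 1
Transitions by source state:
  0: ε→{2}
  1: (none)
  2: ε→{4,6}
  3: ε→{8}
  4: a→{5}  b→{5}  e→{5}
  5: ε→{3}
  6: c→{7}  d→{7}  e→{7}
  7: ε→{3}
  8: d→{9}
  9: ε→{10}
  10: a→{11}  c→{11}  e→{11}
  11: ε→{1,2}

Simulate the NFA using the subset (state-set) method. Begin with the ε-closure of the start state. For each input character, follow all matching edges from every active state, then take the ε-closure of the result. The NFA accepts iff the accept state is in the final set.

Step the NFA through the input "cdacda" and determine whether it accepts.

Answer: ACCEPT

Trace:
S₀ = ε-closure({0}) = {0,2,4,6}
'c' @ 1: {3,7,8}
'd' @ 2: {9,10}
'a' @ 3: {1,2,4,6,11}  ✓accept
'c' @ 4: {3,7,8}
'd' @ 5: {9,10}
'a' @ 6: {1,2,4,6,11}  ✓accept
after full input: {1,2,4,6,11}  (accept=1 in)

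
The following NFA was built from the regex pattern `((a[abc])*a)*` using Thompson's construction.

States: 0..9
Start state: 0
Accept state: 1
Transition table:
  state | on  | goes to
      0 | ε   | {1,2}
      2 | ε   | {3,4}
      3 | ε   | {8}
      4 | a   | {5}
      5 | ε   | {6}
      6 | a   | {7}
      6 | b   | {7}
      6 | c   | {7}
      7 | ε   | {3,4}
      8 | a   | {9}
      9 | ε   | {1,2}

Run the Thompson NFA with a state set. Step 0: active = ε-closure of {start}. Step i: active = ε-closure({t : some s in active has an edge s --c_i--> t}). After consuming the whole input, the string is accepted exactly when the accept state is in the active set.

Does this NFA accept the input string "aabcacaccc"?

Answer: REJECT

Steps:
start: ε-closure({0}) = {0,1,2,3,4,8}
'a' @ 1: {1,2,3,4,5,6,8,9}  [accepting]
'a' @ 2: {1,2,3,4,5,6,7,8,9}  [accepting]
'b' @ 3: {3,4,7,8}
'c' @ 4: {}  — state set empty
rest 'acaccc' ignored (set empty)
after full input: {}  (accept=1 not in)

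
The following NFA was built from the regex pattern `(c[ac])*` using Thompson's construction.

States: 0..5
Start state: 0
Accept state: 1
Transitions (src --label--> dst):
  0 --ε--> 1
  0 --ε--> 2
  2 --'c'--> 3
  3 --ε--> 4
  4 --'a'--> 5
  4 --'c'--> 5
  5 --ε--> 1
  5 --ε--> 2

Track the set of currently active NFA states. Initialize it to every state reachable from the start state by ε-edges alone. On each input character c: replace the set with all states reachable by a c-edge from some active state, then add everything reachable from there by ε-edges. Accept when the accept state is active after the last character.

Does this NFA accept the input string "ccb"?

Answer: REJECT

Derivation:
S₀ = ε-closure({0}) = {0,1,2}
'c' @ 1: {3,4}
'c' @ 2: {1,2,5}  ✓accept
'b' @ 3: {}  — state set empty
final: {}; accept 1 not in set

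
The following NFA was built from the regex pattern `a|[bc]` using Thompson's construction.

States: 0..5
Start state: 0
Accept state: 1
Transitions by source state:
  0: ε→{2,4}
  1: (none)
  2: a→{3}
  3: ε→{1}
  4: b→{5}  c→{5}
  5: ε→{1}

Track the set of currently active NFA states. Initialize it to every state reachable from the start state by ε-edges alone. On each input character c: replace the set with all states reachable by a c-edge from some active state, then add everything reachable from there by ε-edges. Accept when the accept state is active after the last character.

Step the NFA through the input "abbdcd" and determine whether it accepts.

initial (ε-close {0}): {0,2,4}
'a' @ 1: {1,3}  (accept∈set)
'b' @ 2: {}  — state set empty
rest 'bdcd' ignored (set empty)
after full input: {}  (accept=1 not in)

Answer: REJECT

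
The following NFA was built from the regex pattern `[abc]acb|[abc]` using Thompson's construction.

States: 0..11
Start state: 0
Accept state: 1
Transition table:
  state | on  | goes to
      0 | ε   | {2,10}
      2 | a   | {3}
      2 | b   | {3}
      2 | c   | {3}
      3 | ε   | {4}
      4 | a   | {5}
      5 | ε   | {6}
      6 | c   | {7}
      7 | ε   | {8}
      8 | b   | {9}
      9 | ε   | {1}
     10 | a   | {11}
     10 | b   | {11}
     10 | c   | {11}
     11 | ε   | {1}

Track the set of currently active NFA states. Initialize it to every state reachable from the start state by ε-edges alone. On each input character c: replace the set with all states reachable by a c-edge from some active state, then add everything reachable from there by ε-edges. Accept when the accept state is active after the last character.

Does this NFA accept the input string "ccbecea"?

initial (ε-close {0}): {0,2,10}
'c' @ 1: {1,3,4,11}  (accept∈set)
'c' @ 2: {}  — no active states
rest 'becea' ignored (set empty)
final: {}; accept 1 not in set

Answer: REJECT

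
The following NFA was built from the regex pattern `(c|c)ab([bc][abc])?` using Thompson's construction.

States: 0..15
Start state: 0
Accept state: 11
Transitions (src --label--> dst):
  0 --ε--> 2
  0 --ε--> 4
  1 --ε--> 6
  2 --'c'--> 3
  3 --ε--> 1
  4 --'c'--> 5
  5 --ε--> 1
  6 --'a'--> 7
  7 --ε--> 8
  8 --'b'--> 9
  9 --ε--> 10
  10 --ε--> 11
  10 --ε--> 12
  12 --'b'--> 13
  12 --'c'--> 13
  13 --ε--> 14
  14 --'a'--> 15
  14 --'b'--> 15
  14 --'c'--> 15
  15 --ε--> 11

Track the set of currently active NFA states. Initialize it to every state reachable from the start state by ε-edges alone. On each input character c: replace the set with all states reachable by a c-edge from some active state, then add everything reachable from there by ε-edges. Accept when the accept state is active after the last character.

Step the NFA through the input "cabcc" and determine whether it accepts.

Answer: ACCEPT

Trace:
initial (ε-close {0}): {0,2,4}
'c' @ 1: {1,3,5,6}
'a' @ 2: {7,8}
'b' @ 3: {9,10,11,12}  [accepting]
'c' @ 4: {13,14}
'c' @ 5: {11,15}  [accepting]
end set {11,15} — state 11 in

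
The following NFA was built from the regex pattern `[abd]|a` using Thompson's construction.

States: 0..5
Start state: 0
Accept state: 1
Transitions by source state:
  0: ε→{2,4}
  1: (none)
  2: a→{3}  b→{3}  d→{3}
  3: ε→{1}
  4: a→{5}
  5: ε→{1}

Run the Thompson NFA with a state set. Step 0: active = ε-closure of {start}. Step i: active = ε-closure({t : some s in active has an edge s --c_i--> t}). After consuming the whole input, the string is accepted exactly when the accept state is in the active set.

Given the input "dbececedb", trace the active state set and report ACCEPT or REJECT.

Answer: REJECT

Steps:
initial (ε-close {0}): {0,2,4}
'd' @ 1: {1,3}  [accepting]
'b' @ 2: {}  — state set empty
rest 'ececedb' ignored (set empty)
final: {}; accept 1 not in set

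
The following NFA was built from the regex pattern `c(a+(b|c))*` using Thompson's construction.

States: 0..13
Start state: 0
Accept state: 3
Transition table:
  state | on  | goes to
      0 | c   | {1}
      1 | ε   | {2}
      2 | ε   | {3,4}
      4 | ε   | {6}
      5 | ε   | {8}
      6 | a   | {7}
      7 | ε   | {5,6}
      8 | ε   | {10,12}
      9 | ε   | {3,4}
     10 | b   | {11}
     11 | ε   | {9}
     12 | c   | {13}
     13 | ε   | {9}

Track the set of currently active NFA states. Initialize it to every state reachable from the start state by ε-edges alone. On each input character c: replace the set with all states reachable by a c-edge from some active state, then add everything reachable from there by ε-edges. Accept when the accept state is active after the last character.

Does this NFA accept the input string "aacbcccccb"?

Answer: REJECT

Trace:
initial (ε-close {0}): {0}
'a' @ 1: {}  — dead — no transitions
rest 'acbcccccb' ignored (set empty)
final: {}; accept 3 not in set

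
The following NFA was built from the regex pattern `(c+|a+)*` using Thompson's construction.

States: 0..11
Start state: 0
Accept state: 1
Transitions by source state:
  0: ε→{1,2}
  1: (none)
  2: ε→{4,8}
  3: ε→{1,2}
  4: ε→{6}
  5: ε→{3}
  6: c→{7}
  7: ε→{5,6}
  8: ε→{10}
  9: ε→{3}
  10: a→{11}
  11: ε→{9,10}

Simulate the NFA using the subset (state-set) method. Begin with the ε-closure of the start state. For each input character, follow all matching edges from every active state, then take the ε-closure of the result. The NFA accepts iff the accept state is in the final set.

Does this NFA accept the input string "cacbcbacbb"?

Answer: REJECT

Derivation:
start: ε-closure({0}) = {0,1,2,4,6,8,10}
'c' @ 1: {1,2,3,4,5,6,7,8,10}  (accept∈set)
'a' @ 2: {1,2,3,4,6,8,9,10,11}  (accept∈set)
'c' @ 3: {1,2,3,4,5,6,7,8,10}  (accept∈set)
'b' @ 4: {}  — no active states
rest 'cbacbb' ignored (set empty)
end set {} — state 1 not in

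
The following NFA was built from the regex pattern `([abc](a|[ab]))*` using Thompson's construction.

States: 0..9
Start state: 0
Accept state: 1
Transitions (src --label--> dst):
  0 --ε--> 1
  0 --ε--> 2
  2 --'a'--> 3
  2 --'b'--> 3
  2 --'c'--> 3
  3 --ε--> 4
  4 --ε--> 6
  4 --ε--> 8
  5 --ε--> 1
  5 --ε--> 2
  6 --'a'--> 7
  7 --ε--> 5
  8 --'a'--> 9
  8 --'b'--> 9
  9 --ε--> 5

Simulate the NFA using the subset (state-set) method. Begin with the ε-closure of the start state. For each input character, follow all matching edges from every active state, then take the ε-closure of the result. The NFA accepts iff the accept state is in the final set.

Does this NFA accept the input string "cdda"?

start: ε-closure({0}) = {0,1,2}
'c' @ 1: {3,4,6,8}
'd' @ 2: {}  — no active states
rest 'da' ignored (set empty)
after full input: {}  (accept=1 not in)

Answer: REJECT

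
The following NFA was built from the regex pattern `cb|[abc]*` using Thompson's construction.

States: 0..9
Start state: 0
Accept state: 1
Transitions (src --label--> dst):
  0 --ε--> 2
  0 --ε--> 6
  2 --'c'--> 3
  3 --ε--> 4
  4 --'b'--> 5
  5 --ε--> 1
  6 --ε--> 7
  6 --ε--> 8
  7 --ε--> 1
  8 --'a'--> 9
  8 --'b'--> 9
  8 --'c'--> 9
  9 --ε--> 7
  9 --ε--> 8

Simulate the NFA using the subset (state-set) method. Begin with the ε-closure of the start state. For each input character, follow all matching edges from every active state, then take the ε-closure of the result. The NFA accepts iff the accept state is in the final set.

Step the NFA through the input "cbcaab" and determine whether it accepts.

Answer: ACCEPT

Derivation:
initial (ε-close {0}): {0,1,2,6,7,8}
'c' @ 1: {1,3,4,7,8,9}  (accept∈set)
'b' @ 2: {1,5,7,8,9}  (accept∈set)
'c' @ 3: {1,7,8,9}  (accept∈set)
'a' @ 4: {1,7,8,9}  (accept∈set)
'a' @ 5: {1,7,8,9}  (accept∈set)
'b' @ 6: {1,7,8,9}  (accept∈set)
end set {1,7,8,9} — state 1 in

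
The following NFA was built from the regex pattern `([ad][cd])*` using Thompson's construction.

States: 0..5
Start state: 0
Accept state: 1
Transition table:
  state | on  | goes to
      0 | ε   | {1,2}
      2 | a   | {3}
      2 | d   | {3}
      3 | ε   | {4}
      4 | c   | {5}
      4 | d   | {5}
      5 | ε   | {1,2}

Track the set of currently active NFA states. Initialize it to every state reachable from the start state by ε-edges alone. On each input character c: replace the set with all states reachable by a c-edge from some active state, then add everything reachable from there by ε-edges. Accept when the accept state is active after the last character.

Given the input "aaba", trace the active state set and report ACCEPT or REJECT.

start: ε-closure({0}) = {0,1,2}
'a' @ 1: {3,4}
'a' @ 2: {}  — dead — no transitions
rest 'ba' ignored (set empty)
final: {}; accept 1 not in set

Answer: REJECT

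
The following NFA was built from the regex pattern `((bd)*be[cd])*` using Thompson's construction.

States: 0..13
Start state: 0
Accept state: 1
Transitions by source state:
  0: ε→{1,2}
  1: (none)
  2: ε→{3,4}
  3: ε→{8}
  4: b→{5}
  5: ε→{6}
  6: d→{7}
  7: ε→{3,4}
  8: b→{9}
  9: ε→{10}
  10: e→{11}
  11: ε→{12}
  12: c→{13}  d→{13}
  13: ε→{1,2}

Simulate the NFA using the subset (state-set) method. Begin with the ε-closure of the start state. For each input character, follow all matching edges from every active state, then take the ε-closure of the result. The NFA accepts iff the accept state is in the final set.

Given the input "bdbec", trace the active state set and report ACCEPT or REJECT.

start: ε-closure({0}) = {0,1,2,3,4,8}
'b' @ 1: {5,6,9,10}
'd' @ 2: {3,4,7,8}
'b' @ 3: {5,6,9,10}
'e' @ 4: {11,12}
'c' @ 5: {1,2,3,4,8,13}  [accepting]
after full input: {1,2,3,4,8,13}  (accept=1 in)

Answer: ACCEPT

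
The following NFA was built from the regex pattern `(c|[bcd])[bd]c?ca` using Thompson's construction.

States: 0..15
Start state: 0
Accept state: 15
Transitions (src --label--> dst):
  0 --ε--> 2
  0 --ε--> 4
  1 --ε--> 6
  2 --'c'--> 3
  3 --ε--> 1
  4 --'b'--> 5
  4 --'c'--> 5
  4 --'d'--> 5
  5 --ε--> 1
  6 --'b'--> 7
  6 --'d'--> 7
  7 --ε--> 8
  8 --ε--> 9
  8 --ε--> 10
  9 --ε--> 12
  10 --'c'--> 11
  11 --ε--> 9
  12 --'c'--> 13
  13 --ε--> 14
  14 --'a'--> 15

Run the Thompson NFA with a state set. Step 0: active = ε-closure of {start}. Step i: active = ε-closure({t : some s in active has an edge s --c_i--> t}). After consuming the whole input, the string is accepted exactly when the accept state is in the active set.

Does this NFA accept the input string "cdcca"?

Answer: ACCEPT

Trace:
S₀ = ε-closure({0}) = {0,2,4}
'c' @ 1: {1,3,5,6}
'd' @ 2: {7,8,9,10,12}
'c' @ 3: {9,11,12,13,14}
'c' @ 4: {13,14}
'a' @ 5: {15}  [accepting]
end set {15} — state 15 in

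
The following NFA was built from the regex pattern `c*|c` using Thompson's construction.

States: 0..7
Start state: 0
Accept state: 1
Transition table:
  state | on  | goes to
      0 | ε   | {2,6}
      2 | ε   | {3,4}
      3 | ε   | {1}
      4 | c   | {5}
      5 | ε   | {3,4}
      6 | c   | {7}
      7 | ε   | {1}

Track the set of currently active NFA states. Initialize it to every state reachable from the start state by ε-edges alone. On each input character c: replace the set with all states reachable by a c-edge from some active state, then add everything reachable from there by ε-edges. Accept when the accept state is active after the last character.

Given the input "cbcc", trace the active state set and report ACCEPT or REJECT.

Answer: REJECT

Trace:
S₀ = ε-closure({0}) = {0,1,2,3,4,6}
'c' @ 1: {1,3,4,5,7}  ✓accept
'b' @ 2: {}  — no active states
rest 'cc' ignored (set empty)
final: {}; accept 1 not in set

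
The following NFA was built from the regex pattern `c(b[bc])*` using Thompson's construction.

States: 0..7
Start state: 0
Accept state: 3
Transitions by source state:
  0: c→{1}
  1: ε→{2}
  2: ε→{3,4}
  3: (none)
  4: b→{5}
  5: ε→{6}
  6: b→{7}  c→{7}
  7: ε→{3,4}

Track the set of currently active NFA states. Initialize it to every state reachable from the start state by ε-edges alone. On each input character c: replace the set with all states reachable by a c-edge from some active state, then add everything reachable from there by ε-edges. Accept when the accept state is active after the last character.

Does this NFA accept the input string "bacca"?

Answer: REJECT

Steps:
S₀ = ε-closure({0}) = {0}
'b' @ 1: {}  — no active states
rest 'acca' ignored (set empty)
end set {} — state 3 not in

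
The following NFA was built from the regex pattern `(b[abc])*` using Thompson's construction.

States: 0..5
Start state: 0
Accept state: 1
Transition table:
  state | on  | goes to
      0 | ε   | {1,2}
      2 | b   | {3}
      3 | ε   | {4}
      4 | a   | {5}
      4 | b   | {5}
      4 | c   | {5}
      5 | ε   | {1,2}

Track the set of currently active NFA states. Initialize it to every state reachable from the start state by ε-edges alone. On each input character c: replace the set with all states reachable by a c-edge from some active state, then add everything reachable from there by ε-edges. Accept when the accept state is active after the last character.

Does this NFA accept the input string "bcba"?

Answer: ACCEPT

Trace:
S₀ = ε-closure({0}) = {0,1,2}
'b' @ 1: {3,4}
'c' @ 2: {1,2,5}  (accept∈set)
'b' @ 3: {3,4}
'a' @ 4: {1,2,5}  (accept∈set)
end set {1,2,5} — state 1 in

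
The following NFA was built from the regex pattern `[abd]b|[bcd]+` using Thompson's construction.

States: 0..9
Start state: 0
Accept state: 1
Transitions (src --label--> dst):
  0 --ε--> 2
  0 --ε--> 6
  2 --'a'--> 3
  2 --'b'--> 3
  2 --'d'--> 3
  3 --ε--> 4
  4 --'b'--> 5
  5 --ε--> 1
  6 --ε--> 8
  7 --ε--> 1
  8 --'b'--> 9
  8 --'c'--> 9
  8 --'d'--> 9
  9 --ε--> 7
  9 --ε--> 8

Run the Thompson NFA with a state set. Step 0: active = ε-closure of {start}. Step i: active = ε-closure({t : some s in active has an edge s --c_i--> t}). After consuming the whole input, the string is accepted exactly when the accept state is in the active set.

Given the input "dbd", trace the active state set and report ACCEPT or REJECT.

Answer: ACCEPT

Trace:
S₀ = ε-closure({0}) = {0,2,6,8}
'd' @ 1: {1,3,4,7,8,9}  (accept∈set)
'b' @ 2: {1,5,7,8,9}  (accept∈set)
'd' @ 3: {1,7,8,9}  (accept∈set)
final: {1,7,8,9}; accept 1 in set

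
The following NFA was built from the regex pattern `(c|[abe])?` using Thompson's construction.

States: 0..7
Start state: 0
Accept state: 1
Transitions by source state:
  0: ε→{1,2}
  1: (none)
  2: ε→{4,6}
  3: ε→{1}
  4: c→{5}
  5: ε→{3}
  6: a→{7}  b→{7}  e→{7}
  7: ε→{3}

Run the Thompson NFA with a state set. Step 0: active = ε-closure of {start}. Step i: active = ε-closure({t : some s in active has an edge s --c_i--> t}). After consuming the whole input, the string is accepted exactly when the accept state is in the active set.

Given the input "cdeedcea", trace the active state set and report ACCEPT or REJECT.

initial (ε-close {0}): {0,1,2,4,6}
'c' @ 1: {1,3,5}  ✓accept
'd' @ 2: {}  — dead — no transitions
rest 'eedcea' ignored (set empty)
final: {}; accept 1 not in set

Answer: REJECT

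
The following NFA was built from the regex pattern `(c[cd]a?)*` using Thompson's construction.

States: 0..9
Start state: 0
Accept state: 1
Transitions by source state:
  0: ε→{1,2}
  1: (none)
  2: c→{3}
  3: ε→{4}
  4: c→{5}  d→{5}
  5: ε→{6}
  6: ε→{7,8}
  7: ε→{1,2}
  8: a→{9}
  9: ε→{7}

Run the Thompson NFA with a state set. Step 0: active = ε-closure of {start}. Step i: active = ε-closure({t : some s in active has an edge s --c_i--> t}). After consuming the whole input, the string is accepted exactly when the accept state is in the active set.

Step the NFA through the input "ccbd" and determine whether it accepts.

Answer: REJECT

Derivation:
S₀ = ε-closure({0}) = {0,1,2}
'c' @ 1: {3,4}
'c' @ 2: {1,2,5,6,7,8}  [accepting]
'b' @ 3: {}  — no active states
rest 'd' ignored (set empty)
end set {} — state 1 not in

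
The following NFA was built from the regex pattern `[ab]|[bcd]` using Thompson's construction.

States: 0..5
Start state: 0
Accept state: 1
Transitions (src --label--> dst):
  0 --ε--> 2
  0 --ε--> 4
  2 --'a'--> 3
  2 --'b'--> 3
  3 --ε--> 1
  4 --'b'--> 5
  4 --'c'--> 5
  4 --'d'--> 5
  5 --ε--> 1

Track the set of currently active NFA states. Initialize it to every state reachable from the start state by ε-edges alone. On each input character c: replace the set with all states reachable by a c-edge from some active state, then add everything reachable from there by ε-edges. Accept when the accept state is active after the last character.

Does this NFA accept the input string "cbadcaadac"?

Answer: REJECT

Steps:
S₀ = ε-closure({0}) = {0,2,4}
'c' @ 1: {1,5}  (accept∈set)
'b' @ 2: {}  — dead — no transitions
rest 'adcaadac' ignored (set empty)
after full input: {}  (accept=1 not in)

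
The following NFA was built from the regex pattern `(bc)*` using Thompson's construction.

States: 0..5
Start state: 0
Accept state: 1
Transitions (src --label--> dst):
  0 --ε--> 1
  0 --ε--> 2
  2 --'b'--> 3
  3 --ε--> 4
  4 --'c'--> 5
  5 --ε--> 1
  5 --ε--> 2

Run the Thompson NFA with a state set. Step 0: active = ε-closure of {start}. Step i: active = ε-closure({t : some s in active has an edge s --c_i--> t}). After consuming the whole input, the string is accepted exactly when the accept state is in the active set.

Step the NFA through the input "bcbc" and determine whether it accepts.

Answer: ACCEPT

Derivation:
start: ε-closure({0}) = {0,1,2}
'b' @ 1: {3,4}
'c' @ 2: {1,2,5}  ✓accept
'b' @ 3: {3,4}
'c' @ 4: {1,2,5}  ✓accept
end set {1,2,5} — state 1 in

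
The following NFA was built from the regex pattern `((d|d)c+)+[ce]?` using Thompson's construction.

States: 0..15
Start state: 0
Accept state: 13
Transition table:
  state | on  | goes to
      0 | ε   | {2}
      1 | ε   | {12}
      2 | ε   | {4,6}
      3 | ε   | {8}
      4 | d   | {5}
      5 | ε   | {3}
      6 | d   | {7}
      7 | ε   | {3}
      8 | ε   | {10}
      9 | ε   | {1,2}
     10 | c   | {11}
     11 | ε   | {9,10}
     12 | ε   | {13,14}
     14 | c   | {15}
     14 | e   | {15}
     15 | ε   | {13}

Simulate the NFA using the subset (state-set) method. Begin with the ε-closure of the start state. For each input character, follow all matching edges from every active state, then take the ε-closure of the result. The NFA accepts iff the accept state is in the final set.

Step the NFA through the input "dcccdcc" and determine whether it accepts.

Answer: ACCEPT

Steps:
start: ε-closure({0}) = {0,2,4,6}
'd' @ 1: {3,5,7,8,10}
'c' @ 2: {1,2,4,6,9,10,11,12,13,14}  (accept∈set)
'c' @ 3: {1,2,4,6,9,10,11,12,13,14,15}  (accept∈set)
'c' @ 4: {1,2,4,6,9,10,11,12,13,14,15}  (accept∈set)
'd' @ 5: {3,5,7,8,10}
'c' @ 6: {1,2,4,6,9,10,11,12,13,14}  (accept∈set)
'c' @ 7: {1,2,4,6,9,10,11,12,13,14,15}  (accept∈set)
final: {1,2,4,6,9,10,11,12,13,14,15}; accept 13 in set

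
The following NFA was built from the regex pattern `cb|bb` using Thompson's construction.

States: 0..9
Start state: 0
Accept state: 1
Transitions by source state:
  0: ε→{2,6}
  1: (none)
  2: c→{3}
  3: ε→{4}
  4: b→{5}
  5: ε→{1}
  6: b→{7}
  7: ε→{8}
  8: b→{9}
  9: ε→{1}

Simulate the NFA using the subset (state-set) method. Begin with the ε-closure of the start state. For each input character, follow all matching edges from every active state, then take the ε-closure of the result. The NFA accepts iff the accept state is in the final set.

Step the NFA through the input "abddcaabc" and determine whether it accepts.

Answer: REJECT

Trace:
initial (ε-close {0}): {0,2,6}
'a' @ 1: {}  — dead — no transitions
rest 'bddcaabc' ignored (set empty)
after full input: {}  (accept=1 not in)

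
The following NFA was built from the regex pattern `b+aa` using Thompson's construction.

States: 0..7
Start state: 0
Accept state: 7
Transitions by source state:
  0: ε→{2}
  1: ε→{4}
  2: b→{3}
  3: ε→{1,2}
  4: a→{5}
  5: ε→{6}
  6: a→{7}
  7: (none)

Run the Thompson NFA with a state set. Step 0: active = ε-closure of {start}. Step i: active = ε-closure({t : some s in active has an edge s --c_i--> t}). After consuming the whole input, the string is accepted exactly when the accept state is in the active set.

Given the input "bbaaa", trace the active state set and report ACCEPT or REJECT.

start: ε-closure({0}) = {0,2}
'b' @ 1: {1,2,3,4}
'b' @ 2: {1,2,3,4}
'a' @ 3: {5,6}
'a' @ 4: {7}  [accepting]
'a' @ 5: {}  — no active states
end set {} — state 7 not in

Answer: REJECT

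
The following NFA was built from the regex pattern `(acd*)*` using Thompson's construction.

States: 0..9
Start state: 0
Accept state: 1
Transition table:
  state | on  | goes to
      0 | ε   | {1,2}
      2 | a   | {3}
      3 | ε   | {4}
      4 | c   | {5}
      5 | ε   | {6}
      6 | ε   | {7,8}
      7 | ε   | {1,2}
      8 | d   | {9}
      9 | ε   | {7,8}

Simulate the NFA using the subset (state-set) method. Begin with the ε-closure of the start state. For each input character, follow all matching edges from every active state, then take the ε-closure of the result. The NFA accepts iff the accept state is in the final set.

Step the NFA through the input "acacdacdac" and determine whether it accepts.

initial (ε-close {0}): {0,1,2}
'a' @ 1: {3,4}
'c' @ 2: {1,2,5,6,7,8}  [accepting]
'a' @ 3: {3,4}
'c' @ 4: {1,2,5,6,7,8}  [accepting]
'd' @ 5: {1,2,7,8,9}  [accepting]
'a' @ 6: {3,4}
'c' @ 7: {1,2,5,6,7,8}  [accepting]
'd' @ 8: {1,2,7,8,9}  [accepting]
'a' @ 9: {3,4}
'c' @ 10: {1,2,5,6,7,8}  [accepting]
end set {1,2,5,6,7,8} — state 1 in

Answer: ACCEPT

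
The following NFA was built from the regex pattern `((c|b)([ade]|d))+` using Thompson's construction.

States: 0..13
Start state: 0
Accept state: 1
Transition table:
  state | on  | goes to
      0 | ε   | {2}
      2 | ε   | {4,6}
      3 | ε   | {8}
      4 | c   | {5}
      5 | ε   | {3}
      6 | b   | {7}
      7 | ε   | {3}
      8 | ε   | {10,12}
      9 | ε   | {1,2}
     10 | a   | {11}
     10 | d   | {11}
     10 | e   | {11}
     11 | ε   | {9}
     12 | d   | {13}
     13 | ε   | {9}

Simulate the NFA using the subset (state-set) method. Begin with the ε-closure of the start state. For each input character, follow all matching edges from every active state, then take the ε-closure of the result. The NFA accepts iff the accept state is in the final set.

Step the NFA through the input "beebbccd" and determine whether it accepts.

initial (ε-close {0}): {0,2,4,6}
'b' @ 1: {3,7,8,10,12}
'e' @ 2: {1,2,4,6,9,11}  ✓accept
'e' @ 3: {}  — no active states
rest 'bbccd' ignored (set empty)
end set {} — state 1 not in

Answer: REJECT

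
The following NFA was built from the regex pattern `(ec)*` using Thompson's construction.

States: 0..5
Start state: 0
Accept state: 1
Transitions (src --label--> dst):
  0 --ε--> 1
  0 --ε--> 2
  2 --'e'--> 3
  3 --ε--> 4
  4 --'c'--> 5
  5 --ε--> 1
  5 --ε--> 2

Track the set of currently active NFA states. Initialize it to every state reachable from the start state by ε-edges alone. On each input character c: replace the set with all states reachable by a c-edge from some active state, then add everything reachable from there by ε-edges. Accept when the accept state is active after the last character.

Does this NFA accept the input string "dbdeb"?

Answer: REJECT

Derivation:
start: ε-closure({0}) = {0,1,2}
'd' @ 1: {}  — state set empty
rest 'bdeb' ignored (set empty)
final: {}; accept 1 not in set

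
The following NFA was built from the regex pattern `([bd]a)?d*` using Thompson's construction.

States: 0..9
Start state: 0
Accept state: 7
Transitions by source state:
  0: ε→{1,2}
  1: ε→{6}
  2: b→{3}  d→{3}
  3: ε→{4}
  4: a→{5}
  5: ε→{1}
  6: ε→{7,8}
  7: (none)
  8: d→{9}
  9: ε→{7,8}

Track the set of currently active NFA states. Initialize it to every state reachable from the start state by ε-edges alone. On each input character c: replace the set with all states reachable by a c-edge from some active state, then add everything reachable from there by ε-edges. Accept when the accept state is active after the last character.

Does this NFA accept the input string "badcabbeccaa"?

Answer: REJECT

Trace:
start: ε-closure({0}) = {0,1,2,6,7,8}
'b' @ 1: {3,4}
'a' @ 2: {1,5,6,7,8}  ✓accept
'd' @ 3: {7,8,9}  ✓accept
'c' @ 4: {}  — dead — no transitions
rest 'abbeccaa' ignored (set empty)
after full input: {}  (accept=7 not in)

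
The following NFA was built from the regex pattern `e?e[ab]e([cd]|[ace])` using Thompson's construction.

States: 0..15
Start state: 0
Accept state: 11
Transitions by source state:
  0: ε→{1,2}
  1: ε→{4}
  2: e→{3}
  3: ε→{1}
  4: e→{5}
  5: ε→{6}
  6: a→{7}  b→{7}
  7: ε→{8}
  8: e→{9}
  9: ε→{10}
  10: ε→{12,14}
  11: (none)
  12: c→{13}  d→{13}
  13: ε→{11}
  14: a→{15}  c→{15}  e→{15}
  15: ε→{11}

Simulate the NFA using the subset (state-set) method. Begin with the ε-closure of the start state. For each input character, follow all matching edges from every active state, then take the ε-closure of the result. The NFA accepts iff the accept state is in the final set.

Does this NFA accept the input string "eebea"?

Answer: ACCEPT

Derivation:
initial (ε-close {0}): {0,1,2,4}
'e' @ 1: {1,3,4,5,6}
'e' @ 2: {5,6}
'b' @ 3: {7,8}
'e' @ 4: {9,10,12,14}
'a' @ 5: {11,15}  [accepting]
final: {11,15}; accept 11 in set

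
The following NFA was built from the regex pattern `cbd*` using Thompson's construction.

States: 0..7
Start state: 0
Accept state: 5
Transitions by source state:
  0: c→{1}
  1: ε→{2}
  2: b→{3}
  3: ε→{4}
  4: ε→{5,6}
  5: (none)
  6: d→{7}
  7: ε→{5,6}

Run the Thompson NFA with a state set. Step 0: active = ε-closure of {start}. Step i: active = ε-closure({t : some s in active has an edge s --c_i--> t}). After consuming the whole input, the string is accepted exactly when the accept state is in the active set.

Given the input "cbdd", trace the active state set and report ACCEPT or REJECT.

S₀ = ε-closure({0}) = {0}
'c' @ 1: {1,2}
'b' @ 2: {3,4,5,6}  [accepting]
'd' @ 3: {5,6,7}  [accepting]
'd' @ 4: {5,6,7}  [accepting]
final: {5,6,7}; accept 5 in set

Answer: ACCEPT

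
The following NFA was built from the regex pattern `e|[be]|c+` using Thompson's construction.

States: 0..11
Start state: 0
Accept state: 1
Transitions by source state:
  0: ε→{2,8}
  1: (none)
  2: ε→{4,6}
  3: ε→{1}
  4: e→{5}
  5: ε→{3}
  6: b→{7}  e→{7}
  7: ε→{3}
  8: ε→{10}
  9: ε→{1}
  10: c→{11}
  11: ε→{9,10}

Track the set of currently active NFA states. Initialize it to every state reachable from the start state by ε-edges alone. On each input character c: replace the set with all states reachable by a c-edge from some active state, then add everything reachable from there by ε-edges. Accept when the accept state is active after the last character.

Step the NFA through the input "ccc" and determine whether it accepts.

initial (ε-close {0}): {0,2,4,6,8,10}
'c' @ 1: {1,9,10,11}  ✓accept
'c' @ 2: {1,9,10,11}  ✓accept
'c' @ 3: {1,9,10,11}  ✓accept
final: {1,9,10,11}; accept 1 in set

Answer: ACCEPT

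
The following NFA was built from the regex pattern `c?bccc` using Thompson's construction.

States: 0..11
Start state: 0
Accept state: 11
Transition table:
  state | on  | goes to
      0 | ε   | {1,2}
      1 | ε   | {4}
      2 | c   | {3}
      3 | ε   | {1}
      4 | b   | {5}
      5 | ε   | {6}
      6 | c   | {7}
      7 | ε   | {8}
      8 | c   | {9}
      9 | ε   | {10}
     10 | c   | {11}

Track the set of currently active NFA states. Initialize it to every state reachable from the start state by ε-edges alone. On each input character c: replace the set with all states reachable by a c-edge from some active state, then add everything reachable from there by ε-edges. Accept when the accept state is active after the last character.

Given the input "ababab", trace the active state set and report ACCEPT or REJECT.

Answer: REJECT

Steps:
start: ε-closure({0}) = {0,1,2,4}
'a' @ 1: {}  — state set empty
rest 'babab' ignored (set empty)
final: {}; accept 11 not in set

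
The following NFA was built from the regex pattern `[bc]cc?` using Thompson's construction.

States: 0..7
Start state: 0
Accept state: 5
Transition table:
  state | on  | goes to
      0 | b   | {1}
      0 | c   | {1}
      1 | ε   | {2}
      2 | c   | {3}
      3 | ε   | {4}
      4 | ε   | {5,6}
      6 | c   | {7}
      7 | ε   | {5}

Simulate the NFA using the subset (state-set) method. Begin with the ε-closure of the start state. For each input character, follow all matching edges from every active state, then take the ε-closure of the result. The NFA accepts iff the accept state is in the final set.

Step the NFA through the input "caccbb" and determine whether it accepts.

initial (ε-close {0}): {0}
'c' @ 1: {1,2}
'a' @ 2: {}  — state set empty
rest 'ccbb' ignored (set empty)
final: {}; accept 5 not in set

Answer: REJECT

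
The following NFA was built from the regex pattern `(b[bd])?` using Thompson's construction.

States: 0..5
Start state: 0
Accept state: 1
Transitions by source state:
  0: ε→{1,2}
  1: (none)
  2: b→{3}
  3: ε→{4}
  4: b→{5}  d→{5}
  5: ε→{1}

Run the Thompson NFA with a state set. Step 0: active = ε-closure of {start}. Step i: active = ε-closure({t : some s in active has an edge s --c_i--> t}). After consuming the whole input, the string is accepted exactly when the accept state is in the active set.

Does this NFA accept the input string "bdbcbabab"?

Answer: REJECT

Trace:
initial (ε-close {0}): {0,1,2}
'b' @ 1: {3,4}
'd' @ 2: {1,5}  ✓accept
'b' @ 3: {}  — dead — no transitions
rest 'cbabab' ignored (set empty)
final: {}; accept 1 not in set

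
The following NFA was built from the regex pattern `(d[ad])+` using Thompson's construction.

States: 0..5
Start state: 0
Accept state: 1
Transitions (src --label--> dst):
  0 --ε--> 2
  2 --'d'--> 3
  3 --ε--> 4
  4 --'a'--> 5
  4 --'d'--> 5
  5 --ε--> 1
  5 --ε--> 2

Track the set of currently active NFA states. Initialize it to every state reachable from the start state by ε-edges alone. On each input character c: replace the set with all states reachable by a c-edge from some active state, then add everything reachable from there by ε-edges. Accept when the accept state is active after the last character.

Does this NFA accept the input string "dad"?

Answer: REJECT

Steps:
initial (ε-close {0}): {0,2}
'd' @ 1: {3,4}
'a' @ 2: {1,2,5}  (accept∈set)
'd' @ 3: {3,4}
end set {3,4} — state 1 not in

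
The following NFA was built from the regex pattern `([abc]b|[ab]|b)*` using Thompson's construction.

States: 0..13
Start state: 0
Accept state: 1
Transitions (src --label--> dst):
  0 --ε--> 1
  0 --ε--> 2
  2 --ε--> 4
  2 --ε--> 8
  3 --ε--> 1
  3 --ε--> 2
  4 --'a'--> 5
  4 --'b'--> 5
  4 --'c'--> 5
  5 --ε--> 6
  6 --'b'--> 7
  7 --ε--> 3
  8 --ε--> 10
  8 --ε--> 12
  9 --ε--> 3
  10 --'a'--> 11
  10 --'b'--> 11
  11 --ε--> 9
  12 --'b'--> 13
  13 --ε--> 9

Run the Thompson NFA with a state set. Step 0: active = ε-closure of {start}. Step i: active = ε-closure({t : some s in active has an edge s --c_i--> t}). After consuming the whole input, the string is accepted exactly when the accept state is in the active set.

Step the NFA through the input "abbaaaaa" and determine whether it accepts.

Answer: ACCEPT

Derivation:
start: ε-closure({0}) = {0,1,2,4,8,10,12}
'a' @ 1: {1,2,3,4,5,6,8,9,10,11,12}  ✓accept
'b' @ 2: {1,2,3,4,5,6,7,8,9,10,11,12,13}  ✓accept
'b' @ 3: {1,2,3,4,5,6,7,8,9,10,11,12,13}  ✓accept
'a' @ 4: {1,2,3,4,5,6,8,9,10,11,12}  ✓accept
'a' @ 5: {1,2,3,4,5,6,8,9,10,11,12}  ✓accept
'a' @ 6: {1,2,3,4,5,6,8,9,10,11,12}  ✓accept
'a' @ 7: {1,2,3,4,5,6,8,9,10,11,12}  ✓accept
'a' @ 8: {1,2,3,4,5,6,8,9,10,11,12}  ✓accept
end set {1,2,3,4,5,6,8,9,10,11,12} — state 1 in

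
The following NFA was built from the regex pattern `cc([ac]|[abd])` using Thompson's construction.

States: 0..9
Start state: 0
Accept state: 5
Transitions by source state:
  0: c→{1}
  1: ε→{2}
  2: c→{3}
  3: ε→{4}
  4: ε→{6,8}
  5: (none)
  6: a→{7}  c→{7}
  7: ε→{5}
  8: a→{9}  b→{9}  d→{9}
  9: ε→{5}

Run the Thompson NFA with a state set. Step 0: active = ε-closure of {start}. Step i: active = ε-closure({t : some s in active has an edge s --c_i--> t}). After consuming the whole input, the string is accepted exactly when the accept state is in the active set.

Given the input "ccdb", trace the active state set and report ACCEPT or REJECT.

S₀ = ε-closure({0}) = {0}
'c' @ 1: {1,2}
'c' @ 2: {3,4,6,8}
'd' @ 3: {5,9}  [accepting]
'b' @ 4: {}  — state set empty
final: {}; accept 5 not in set

Answer: REJECT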